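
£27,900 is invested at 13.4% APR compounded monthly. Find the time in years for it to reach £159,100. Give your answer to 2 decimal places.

Periodic rate i = 0.134/12 = 0.0111667.
(1+i)^n = 159100/27900 = 5.70251, so n = ln 5.70251 / ln 1.01117 = 156.7709 months
= 156.7709/12 years

13.06 years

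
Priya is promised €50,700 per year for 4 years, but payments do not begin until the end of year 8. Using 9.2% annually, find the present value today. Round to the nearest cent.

Value one period before first payment (t=7): 50700 × [1 − (1+0.092)^(−4)] / 0.092 = 50700 × 3.225549 = 163,535.3170
Discount back 7 years: 163,535.3170 × (1+0.092)^(−7) = 163,535.3170 × 0.540059 = 88,318.7855

€88,318.79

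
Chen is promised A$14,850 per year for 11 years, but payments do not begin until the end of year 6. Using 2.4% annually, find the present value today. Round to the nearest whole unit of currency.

A$126,194

PV at t=5 (ordinary 11-year annuity): 14850 × a(11|0.024) = 14850 × 9.567834 = 142,082.3388
PV₀ = 142,082.3388 / (1+0.024)^5 = 142,082.3388 / 1.125900 = 126,194.4671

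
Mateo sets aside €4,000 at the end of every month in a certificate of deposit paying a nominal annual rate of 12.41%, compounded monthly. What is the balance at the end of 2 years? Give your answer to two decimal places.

€108,332.09

i = 0.1241/12 = 0.0103417 per month; n = 2·12 = 24.
FV = 4000 × [(1+0.0103417)^24 − 1] / 0.0103417 = 4000 × 27.083022 = 108,332.0891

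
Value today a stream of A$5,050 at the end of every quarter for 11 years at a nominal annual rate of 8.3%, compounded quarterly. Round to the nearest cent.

A$144,786.37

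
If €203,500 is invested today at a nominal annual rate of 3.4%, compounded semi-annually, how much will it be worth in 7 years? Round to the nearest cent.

With 2 periods per year: i = 0.017, n = 14.
203,500 × (1+0.017)^14 = 203,500 × 1.266174 = 257,666.3791

€257,666.38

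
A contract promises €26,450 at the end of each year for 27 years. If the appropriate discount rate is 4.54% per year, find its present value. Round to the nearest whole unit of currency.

PV = PMT · [1 − (1+i)^(−n)] / i = 26450 · 15.384158 = 406,910.9818

€406,911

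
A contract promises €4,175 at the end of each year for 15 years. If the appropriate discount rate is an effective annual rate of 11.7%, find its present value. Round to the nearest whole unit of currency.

€28,897

Annuity factor a(15|0.117) = 6.921398; PV = 4175 × 6.921398 = 28,896.8361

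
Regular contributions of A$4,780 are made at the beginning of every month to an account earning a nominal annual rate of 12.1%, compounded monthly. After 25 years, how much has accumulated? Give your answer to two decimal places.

A$9,233,927.61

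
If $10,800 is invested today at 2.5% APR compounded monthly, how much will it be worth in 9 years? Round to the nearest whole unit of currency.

$13,522

i = 0.025/12 = 0.00208333 per month; n = 9·12 = 108.
10,800 × (1+0.00208333)^108 = 10,800 × 1.252030 = 13,521.9202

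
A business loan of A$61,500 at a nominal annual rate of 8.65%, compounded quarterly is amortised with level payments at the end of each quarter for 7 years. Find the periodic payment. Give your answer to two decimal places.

A$2,951.06

i = 0.0865/4 = 0.021625 per quarter; n = 7·4 = 28.
Annuity-PV factor = 20.839977; PMT = 61500 / 20.839977 = 2,951.0589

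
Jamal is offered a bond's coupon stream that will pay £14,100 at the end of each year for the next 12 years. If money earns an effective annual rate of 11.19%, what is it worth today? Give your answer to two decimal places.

£90,719.54

PV = 14100 × [1 − (1+0.1119)^(−12)] / 0.1119 = 14100 × 6.434010 = 90,719.5379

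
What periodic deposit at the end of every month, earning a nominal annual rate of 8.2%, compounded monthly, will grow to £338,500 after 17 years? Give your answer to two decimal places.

£767.99

i = 0.082/12 = 0.00683333 per month; n = 17·12 = 204.
PMT = 338500 / ( [(1+0.00683333)^204 − 1] / 0.00683333 ) = 338500 / 440.762219 = 767.9878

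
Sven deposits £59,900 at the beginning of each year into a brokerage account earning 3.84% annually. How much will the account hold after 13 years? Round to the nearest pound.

£1,023,837

FV = PMT · [(1+i)^n − 1] / i × (1+i) = 59900 · 17.092435 = 1,023,836.8377
Payments are at the start of each period, so multiply by (1+i).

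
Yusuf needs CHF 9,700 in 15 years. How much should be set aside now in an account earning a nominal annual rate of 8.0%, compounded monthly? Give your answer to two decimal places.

CHF 2,933.24

i = 0.08/12 = 0.00666667 per month; n = 15·12 = 180.
PV = 9,700 / (1 + 0.00666667)^180 = 9,700 / 3.306921 = 2,933.2417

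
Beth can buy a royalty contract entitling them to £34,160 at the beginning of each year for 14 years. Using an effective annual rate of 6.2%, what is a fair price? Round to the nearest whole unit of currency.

£333,066

Annuity factor a(14|0.062) × (1+i) = 9.750167; PV = 34160 × 9.750167 = 333,065.6973
Payments are at the start of each period, so multiply by (1+i).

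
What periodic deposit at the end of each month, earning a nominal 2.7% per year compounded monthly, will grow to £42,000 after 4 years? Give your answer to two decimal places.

With 12 periods per year: i = 0.00225, n = 48.
PMT = 42000 / ( [(1+0.00225)^48 − 1] / 0.00225 ) = 42000 / 50.627822 = 829.5834

£829.58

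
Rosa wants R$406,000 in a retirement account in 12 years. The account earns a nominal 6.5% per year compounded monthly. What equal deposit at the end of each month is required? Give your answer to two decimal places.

R$1,868.63

With 12 periods per year: i = 0.00541667, n = 144.
PMT = 406000 / ( [(1+0.00541667)^144 − 1] / 0.00541667 ) = 406000 / 217.271134 = 1,868.6330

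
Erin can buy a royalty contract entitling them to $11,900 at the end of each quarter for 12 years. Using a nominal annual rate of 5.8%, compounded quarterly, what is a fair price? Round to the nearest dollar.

Periodic rate i = 0.058/4 = 0.0145; n = 12 × 4 = 48 periods.
Annuity factor a(48|0.0145) = 34.408716; PV = 11900 × 34.408716 = 409,463.7233

$409,464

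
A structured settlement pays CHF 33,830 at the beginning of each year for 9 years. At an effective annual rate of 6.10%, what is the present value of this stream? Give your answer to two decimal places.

CHF 243,078.41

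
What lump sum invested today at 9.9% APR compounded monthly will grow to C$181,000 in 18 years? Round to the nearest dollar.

i = 0.099/12 = 0.00825 per month; n = 18·12 = 216.
PV = 181,000 / (1 + 0.00825)^216 = 181,000 / 5.898449 = 30,686.0330

C$30,686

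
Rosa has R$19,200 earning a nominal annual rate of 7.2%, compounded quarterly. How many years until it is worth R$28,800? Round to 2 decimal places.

Periodic rate i = 0.072/4 = 0.018.
n = ln(28800/19200) / ln(1+0.018) = ln(1.50000) / 0.017840 = 22.7280 quarters
= 22.7280/4 years

5.68 years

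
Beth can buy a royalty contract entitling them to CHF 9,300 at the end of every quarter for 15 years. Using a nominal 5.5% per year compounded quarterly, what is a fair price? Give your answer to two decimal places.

With 4 periods per year: i = 0.01375, n = 60.
PV = 9300 × [1 − (1+0.01375)^(−60)] / 0.01375 = 9300 × 40.676001 = 378,286.8075

CHF 378,286.81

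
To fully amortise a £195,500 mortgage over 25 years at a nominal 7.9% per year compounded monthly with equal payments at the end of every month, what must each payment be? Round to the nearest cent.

Periodic rate i = 0.079/12 = 0.00658333; n = 25 × 12 = 300 periods.
PMT = 195500 / ( [1 − (1+0.00658333)^(−300)] / 0.00658333 ) = 195500 / 130.684196 = 1,495.9728

£1,495.97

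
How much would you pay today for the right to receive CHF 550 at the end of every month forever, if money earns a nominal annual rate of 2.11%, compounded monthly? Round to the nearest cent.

CHF 312,796.21

Periodic rate i = 0.0211/12 = 0.00175833.
PV = C/r = 550/0.00175833 = 312,796.2085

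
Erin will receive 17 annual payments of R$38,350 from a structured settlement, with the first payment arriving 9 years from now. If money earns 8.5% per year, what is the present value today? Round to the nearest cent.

Value one period before first payment (t=8): 38350 × [1 − (1+0.085)^(−17)] / 0.085 = 38350 × 8.825192 = 338,446.1107
Discount back 8 years: 338,446.1107 × (1+0.085)^(−8) = 338,446.1107 × 0.520669 = 176,218.5495

R$176,218.55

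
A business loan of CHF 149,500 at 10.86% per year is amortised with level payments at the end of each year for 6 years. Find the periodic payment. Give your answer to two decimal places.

Annuity-PV factor = 4.247655; PMT = 149500 / 4.247655 = 35,195.8920

CHF 35,195.89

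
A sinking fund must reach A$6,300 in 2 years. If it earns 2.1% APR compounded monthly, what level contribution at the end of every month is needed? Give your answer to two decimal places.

A$257.26

i = 0.021/12 = 0.00175 per month; n = 2·12 = 24.
FV-annuity factor = 24.489256; PMT = 6300 / 24.489256 = 257.2557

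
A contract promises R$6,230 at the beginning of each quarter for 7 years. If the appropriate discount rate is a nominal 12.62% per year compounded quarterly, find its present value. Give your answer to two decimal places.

i = 0.1262/4 = 0.03155 per quarter; n = 7·4 = 28.
PV = PMT · [1 − (1+i)^(−n)] / i × (1+i) = 6230 · 18.994383 = 118,335.0057
(annuity-due: payments at period start, so ×(1+i).)

R$118,335.01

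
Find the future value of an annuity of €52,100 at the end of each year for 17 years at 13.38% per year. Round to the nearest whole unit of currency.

FV = PMT · [(1+i)^n − 1] / i = 52100 · 55.718374 = 2,902,927.2813

€2,902,927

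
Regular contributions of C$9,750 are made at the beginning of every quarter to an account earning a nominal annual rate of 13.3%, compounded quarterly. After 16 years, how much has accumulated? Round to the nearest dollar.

C$2,154,921

With 4 periods per year: i = 0.03325, n = 64.
FV = PMT · [(1+i)^n − 1] / i × (1+i) = 9750 · 221.017505 = 2,154,920.6722
(Beginning-of-period payments → annuity-due factor ×(1+i).)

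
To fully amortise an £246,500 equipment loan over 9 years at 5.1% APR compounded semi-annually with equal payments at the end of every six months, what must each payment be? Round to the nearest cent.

£17,247.80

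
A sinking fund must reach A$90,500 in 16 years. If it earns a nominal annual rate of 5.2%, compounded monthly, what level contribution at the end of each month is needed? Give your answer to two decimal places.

A$303.12

With 12 periods per year: i = 0.00433333, n = 192.
PMT = 90500 / ( [(1+0.00433333)^192 − 1] / 0.00433333 ) = 90500 / 298.565363 = 303.1162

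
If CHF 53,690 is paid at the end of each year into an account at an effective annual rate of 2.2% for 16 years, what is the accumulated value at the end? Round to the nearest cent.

CHF 1,016,431.44

FV = 53690 × [(1+0.022)^16 − 1] / 0.022 = 53690 × 18.931485 = 1,016,431.4399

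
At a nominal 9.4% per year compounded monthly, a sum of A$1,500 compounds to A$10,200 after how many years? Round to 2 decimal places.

20.47 years

Periodic rate i = 0.094/12 = 0.00783333.
(1+i)^n = 10200/1500 = 6.80000, so n = ln 6.80000 / ln 1.00783 = 245.6707 months
= 245.6707/12 years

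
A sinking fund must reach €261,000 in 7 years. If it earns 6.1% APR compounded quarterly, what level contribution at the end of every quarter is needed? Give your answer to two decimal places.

€7,542.34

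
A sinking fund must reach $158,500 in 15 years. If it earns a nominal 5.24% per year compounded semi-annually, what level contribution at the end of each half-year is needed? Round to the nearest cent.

Periodic rate i = 0.0524/2 = 0.0262; n = 15 × 2 = 30 periods.
PMT = 158500 / ( [(1+0.0262)^30 − 1] / 0.0262 ) = 158500 / 44.752009 = 3,541.7405

$3,541.74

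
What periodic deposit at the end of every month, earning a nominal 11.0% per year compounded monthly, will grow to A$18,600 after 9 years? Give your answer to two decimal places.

A$101.54

With 12 periods per year: i = 0.00916667, n = 108.
FV-annuity factor = 183.177212; PMT = 18600 / 183.177212 = 101.5410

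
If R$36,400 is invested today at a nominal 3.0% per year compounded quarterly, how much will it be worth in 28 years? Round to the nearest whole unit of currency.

Periodic rate i = 0.03/4 = 0.0075; n = 28 × 4 = 112 periods.
FV = 36,400 × (1 + 0.0075)^112 = 84,051.8976

R$84,052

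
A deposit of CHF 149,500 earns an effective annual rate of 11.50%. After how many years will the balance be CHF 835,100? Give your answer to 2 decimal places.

15.80 years

n = ln(835100/149500) / ln(1+0.115) = ln(5.58595) / 0.108854 = 15.8033 years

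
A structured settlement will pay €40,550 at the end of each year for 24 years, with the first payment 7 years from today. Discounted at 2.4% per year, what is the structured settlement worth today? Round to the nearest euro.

Value one period before first payment (t=6): 40550 × [1 − (1+0.024)^(−24)] / 0.024 = 40550 × 18.084169 = 733,313.0556
PV₀ = 733,313.0556 / (1+0.024)^6 = 733,313.0556 / 1.152922 = 636,047.6864

€636,048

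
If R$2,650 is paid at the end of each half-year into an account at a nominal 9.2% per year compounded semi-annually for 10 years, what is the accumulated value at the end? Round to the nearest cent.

R$84,010.37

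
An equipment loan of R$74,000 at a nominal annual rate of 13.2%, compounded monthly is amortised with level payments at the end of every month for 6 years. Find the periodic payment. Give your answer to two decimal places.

R$1,493.31

i = 0.132/12 = 0.011 per month; n = 6·12 = 72.
PMT = 74000 / ( [1 − (1+0.011)^(−72)] / 0.011 ) = 74000 / 49.554464 = 1,493.3065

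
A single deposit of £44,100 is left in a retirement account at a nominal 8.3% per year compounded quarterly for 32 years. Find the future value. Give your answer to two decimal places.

£611,111.32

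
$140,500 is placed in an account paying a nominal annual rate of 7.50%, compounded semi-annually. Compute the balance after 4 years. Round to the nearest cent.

$188,617.15

With 2 periods per year: i = 0.0375, n = 8.
FV = 140,500 × (1 + 0.0375)^8 = 188,617.1452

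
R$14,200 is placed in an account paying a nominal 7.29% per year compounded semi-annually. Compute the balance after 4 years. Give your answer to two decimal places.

R$18,909.29

i = 0.0729/2 = 0.03645 per half-year; n = 4·2 = 8.
FV = PV·(1+i)^n = 14,200 × 1.331640 = 18,909.2887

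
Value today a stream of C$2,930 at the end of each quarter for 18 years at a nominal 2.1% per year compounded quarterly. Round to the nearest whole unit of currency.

C$175,293

Periodic rate i = 0.021/4 = 0.00525; n = 18 × 4 = 72 periods.
PV = PMT · [1 − (1+i)^(−n)] / i = 2930 · 59.826974 = 175,293.0345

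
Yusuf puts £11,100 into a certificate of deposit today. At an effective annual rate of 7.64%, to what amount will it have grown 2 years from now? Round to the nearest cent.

FV = PV·(1+i)^n = 11,100 × 1.158637 = 12,860.8703

£12,860.87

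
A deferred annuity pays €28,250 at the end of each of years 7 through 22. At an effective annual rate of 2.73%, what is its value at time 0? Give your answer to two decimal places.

€308,226.54

Value one period before first payment (t=6): 28250 × [1 − (1+0.0273)^(−16)] / 0.0273 = 28250 × 12.824348 = 362,287.8399
Discount back 6 years: 362,287.8399 × (1+0.0273)^(−6) = 362,287.8399 × 0.850778 = 308,226.5382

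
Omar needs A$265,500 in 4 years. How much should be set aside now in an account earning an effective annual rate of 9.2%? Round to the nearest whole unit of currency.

PV = FV·(1+i)^(−n) = 265,500 × 0.703250 = 186,712.7485

A$186,713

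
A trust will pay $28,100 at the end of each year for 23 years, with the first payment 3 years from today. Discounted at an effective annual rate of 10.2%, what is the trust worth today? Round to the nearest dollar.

$202,554

PV at t=2 (ordinary 23-year annuity): 28100 × a(23|0.102) = 28100 × 8.753840 = 245,982.8959
Discount back 2 years: 245,982.8959 × (1+0.102)^(−2) = 245,982.8959 × 0.823449 = 202,554.4184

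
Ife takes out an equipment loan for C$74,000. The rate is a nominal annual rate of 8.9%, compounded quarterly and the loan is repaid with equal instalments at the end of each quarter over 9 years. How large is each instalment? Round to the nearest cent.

i = 0.089/4 = 0.02225 per quarter; n = 9·4 = 36.
PMT = 74000 / ( [1 − (1+0.02225)^(−36)] / 0.02225 ) = 74000 / 24.591511 = 3,009.1685

C$3,009.17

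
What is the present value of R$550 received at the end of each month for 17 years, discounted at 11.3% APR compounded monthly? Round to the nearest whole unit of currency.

i = 0.113/12 = 0.00941667 per month; n = 17·12 = 204.
Annuity factor a(204|0.00941667) = 90.500942; PV = 550 × 90.500942 = 49,775.5181

R$49,776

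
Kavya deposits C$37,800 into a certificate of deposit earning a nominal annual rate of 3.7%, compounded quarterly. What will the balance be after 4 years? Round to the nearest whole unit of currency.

C$43,800

i = 0.037/4 = 0.00925 per quarter; n = 4·4 = 16.
37,800 × (1+0.00925)^16 = 37,800 × 1.158724 = 43,799.7800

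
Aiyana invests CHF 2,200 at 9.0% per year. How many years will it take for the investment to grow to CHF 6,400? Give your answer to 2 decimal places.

12.39 years

n = ln(6400/2200) / ln(1+0.09) = ln(2.90909) / 0.086178 = 12.3911 years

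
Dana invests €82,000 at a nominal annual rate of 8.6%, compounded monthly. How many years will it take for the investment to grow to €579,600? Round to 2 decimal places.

Periodic rate i = 0.086/12 = 0.00716667.
(1+i)^n = 579600/82000 = 7.06829, so n = ln 7.06829 / ln 1.00717 = 273.8537 months
= 273.8537/12 years

22.82 years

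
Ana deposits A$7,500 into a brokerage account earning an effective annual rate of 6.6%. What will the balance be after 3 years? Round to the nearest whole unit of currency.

A$9,085

FV = 7,500 × (1 + 0.066)^3 = 9,085.1662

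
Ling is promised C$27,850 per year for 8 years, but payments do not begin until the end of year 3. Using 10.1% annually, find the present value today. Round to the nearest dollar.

C$122,124

PV at t=2 (ordinary 8-year annuity): 27850 × a(8|0.101) = 27850 × 5.315560 = 148,038.3469
Discount back 2 years: 148,038.3469 × (1+0.101)^(−2) = 148,038.3469 × 0.824946 = 122,123.5974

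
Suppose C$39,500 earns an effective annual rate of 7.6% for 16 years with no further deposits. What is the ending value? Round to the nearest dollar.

C$127,524

FV = 39,500 × (1 + 0.076)^16 = 127,524.4435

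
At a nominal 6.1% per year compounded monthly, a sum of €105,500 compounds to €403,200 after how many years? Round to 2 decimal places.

22.03 years

Periodic rate i = 0.061/12 = 0.00508333.
(1+i)^n = 403200/105500 = 3.82180, so n = ln 3.82180 / ln 1.00508 = 264.4183 months
= 264.4183/12 years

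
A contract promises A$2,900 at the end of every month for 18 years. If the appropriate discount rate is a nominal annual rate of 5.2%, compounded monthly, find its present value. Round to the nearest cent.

With 12 periods per year: i = 0.00433333, n = 216.
PV = PMT · [1 − (1+i)^(−n)] / i = 2900 · 140.079841 = 406,231.5384

A$406,231.54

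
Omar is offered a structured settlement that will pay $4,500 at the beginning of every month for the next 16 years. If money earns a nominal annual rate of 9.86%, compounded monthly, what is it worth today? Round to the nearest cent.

Periodic rate i = 0.0986/12 = 0.00821667; n = 16 × 12 = 192 periods.
PV = 4500 × [1 − (1+0.00821667)^(−192)] / 0.00821667 × (1+i) = 4500 × 97.205350 = 437,424.0750
Payments are at the start of each period, so multiply by (1+i).

$437,424.08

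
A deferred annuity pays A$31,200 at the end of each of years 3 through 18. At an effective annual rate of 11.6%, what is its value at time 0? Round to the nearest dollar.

A$178,655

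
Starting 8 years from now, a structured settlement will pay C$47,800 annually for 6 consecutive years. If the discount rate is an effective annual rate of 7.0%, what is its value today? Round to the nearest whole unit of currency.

Value one period before first payment (t=7): 47800 × [1 − (1+0.07)^(−6)] / 0.07 = 47800 × 4.766540 = 227,840.5957
Discount back 7 years: 227,840.5957 × (1+0.07)^(−7) = 227,840.5957 × 0.622750 = 141,887.6722

C$141,888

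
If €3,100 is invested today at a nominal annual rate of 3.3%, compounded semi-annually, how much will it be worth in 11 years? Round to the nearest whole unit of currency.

€4,443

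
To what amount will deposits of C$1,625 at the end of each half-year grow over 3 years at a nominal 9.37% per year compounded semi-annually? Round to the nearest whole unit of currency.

i = 0.0937/2 = 0.04685 per half-year; n = 3·2 = 6.
FV = PMT · [(1+i)^n − 1] / i = 1625 · 6.748220 = 10,965.8576

C$10,966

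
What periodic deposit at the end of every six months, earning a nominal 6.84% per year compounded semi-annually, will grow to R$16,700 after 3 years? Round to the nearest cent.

Periodic rate i = 0.0684/2 = 0.0342; n = 3 × 2 = 6 periods.
PMT = 16700 / ( [(1+0.0342)^6 − 1] / 0.0342 ) = 16700 / 6.537001 = 2,554.6883

R$2,554.69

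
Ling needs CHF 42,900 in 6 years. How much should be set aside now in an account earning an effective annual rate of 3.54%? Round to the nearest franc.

CHF 34,818

PV = 42,900 / (1 + 0.0354)^6 = 42,900 / 1.232109 = 34,818.3614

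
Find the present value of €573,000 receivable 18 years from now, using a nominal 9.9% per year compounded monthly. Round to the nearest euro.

Periodic rate i = 0.099/12 = 0.00825; n = 18 × 12 = 216 periods.
PV = 573,000 / (1 + 0.00825)^216 = 573,000 / 5.898449 = 97,144.1819

€97,144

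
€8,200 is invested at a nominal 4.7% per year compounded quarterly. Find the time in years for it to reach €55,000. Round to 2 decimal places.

Periodic rate i = 0.047/4 = 0.01175.
(1+i)^n = 55000/8200 = 6.70732, so n = ln 6.70732 / ln 1.01175 = 162.9241 quarters
= 162.9241/4 years

40.73 years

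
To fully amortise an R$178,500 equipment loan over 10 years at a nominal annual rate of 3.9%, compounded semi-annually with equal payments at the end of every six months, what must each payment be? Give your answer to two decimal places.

R$10,863.87

i = 0.039/2 = 0.0195 per half-year; n = 10·2 = 20.
PMT = 178500 / ( [1 − (1+0.0195)^(−20)] / 0.0195 ) = 178500 / 16.430607 = 10,863.8716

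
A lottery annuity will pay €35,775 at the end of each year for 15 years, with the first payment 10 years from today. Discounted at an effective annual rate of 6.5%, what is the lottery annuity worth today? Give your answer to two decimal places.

PV at t=9 (ordinary 15-year annuity): 35775 × a(15|0.065) = 35775 × 9.402669 = 336,380.4783
PV₀ = 336,380.4783 / (1+0.065)^9 = 336,380.4783 / 1.762570 = 190,846.5501

€190,846.55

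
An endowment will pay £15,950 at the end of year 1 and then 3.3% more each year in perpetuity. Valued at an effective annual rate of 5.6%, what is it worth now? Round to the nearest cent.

£693,478.26

PV = D₁/(r − g) = 15950/(0.056 − 0.033) = 693,478.2609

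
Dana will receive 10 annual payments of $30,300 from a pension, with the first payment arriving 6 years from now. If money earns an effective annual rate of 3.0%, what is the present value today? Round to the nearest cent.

$222,954.31

PV at t=5 (ordinary 10-year annuity): 30300 × a(10|0.03) = 30300 × 8.530203 = 258,465.1460
PV₀ = 258,465.1460 / (1+0.03)^5 = 258,465.1460 / 1.159274 = 222,954.3054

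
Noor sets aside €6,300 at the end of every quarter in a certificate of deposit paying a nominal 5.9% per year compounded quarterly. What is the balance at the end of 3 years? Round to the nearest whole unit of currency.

i = 0.059/4 = 0.01475 per quarter; n = 3·4 = 12.
FV = PMT · [(1+i)^n − 1] / i = 6300 · 13.022990 = 82,044.8393

€82,045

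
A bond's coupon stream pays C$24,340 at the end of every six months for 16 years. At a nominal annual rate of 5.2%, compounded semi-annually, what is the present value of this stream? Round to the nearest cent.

C$524,405.67

With 2 periods per year: i = 0.026, n = 32.
Annuity factor a(32|0.026) = 21.545015; PV = 24340 × 21.545015 = 524,405.6729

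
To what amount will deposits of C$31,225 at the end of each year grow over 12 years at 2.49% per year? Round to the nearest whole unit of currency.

C$430,523

FV = PMT · [(1+i)^n − 1] / i = 31225 · 13.787758 = 430,522.7318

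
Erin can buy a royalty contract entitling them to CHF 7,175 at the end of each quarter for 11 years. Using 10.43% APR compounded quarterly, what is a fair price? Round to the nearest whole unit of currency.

Periodic rate i = 0.1043/4 = 0.026075; n = 11 × 4 = 44 periods.
PV = PMT · [1 − (1+i)^(−n)] / i = 7175 · 25.994424 = 186,509.9931

CHF 186,510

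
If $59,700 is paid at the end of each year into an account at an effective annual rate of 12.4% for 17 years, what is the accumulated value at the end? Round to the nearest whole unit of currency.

$3,030,754

FV = 59700 × [(1+0.124)^17 − 1] / 0.124 = 59700 × 50.766399 = 3,030,754.0349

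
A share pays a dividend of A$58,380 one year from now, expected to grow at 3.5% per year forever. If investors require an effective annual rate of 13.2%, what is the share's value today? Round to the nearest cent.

PV = D₁/(r − g) = 58380/(0.132 − 0.035) = 601,855.6701

A$601,855.67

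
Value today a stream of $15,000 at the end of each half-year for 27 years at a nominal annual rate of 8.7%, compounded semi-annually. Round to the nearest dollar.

$310,233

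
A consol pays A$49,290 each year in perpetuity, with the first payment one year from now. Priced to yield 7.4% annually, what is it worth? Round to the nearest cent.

A$666,081.08

PV = C/r = 49290/0.074 = 666,081.0811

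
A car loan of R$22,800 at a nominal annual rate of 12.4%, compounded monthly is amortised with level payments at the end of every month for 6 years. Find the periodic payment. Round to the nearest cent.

With 12 periods per year: i = 0.0103333, n = 72.
Annuity-PV factor = 50.610295; PMT = 22800 / 50.610295 = 450.5012

R$450.50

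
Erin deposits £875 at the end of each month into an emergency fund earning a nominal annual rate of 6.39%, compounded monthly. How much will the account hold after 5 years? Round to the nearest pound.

Periodic rate i = 0.0639/12 = 0.005325; n = 5 × 12 = 60 periods.
FV = 875 × [(1+0.005325)^60 − 1] / 0.005325 = 875 × 70.473824 = 61,664.5961

£61,665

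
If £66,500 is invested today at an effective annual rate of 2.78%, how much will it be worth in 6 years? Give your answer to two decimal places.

FV = 66,500 × (1 + 0.0278)^6 = 78,392.2853

£78,392.29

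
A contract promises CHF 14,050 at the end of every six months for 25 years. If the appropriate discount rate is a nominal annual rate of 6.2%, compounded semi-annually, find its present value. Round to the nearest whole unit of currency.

With 2 periods per year: i = 0.031, n = 50.
PV = 14050 × [1 − (1+0.031)^(−50)] / 0.031 = 14050 × 25.248274 = 354,738.2491

CHF 354,738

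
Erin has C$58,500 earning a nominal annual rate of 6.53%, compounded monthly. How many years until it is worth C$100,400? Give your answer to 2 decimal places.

Periodic rate i = 0.0653/12 = 0.00544167.
n = ln(100400/58500) / ln(1+0.00544167) = ln(1.71624) / 0.005427 = 99.5290 months
= 99.5290/12 years

8.29 years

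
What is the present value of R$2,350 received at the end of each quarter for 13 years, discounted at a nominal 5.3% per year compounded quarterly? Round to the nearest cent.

R$87,906.89

With 4 periods per year: i = 0.01325, n = 52.
Annuity factor a(52|0.01325) = 37.407185; PV = 2350 × 37.407185 = 87,906.8853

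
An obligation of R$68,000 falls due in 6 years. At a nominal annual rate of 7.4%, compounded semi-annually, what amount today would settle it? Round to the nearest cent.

R$43,970.75

Periodic rate i = 0.074/2 = 0.037; n = 6 × 2 = 12 periods.
Discount factor = (1+0.037)^(−12) = 0.646629; PV = 68,000 × 0.646629 = 43,970.7462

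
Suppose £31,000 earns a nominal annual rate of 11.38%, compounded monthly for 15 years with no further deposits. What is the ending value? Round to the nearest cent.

i = 0.1138/12 = 0.00948333 per month; n = 15·12 = 180.
FV = 31,000 × (1 + 0.00948333)^180 = 169,515.4360

£169,515.44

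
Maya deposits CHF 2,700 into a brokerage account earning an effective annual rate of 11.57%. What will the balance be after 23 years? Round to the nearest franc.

2,700 × (1+0.1157)^23 = 2,700 × 12.404834 = 33,493.0521

CHF 33,493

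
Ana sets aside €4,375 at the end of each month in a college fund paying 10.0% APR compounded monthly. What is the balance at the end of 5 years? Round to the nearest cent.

€338,787.19

Periodic rate i = 0.1/12 = 0.00833333; n = 5 × 12 = 60 periods.
FV = 4375 × [(1+0.00833333)^60 − 1] / 0.00833333 = 4375 × 77.437072 = 338,787.1908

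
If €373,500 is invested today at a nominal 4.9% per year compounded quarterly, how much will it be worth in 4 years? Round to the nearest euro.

€453,832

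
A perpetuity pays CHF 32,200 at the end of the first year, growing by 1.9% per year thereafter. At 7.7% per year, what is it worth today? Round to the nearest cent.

PV = D₁/(r − g) = 32200/(0.077 − 0.019) = 555,172.4138

CHF 555,172.41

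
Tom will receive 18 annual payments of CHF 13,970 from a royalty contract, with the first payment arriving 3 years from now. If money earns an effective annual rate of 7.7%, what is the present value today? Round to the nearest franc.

Value one period before first payment (t=2): 13970 × [1 − (1+0.077)^(−18)] / 0.077 = 13970 × 9.570157 = 133,695.0998
PV₀ = 133,695.0998 / (1+0.077)^2 = 133,695.0998 / 1.159929 = 115,261.4512

CHF 115,261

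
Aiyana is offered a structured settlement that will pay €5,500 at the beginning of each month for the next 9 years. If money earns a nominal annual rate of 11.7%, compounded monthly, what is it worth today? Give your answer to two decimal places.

€369,858.05

Periodic rate i = 0.117/12 = 0.00975; n = 9 × 12 = 108 periods.
PV = PMT · [1 − (1+i)^(−n)] / i × (1+i) = 5500 · 67.246918 = 369,858.0517
(Beginning-of-period payments → annuity-due factor ×(1+i).)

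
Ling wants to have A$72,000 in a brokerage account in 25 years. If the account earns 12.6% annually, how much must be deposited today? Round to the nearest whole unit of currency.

PV = 72,000 / (1 + 0.126)^25 = 72,000 / 19.429417 = 3,705.7211

A$3,706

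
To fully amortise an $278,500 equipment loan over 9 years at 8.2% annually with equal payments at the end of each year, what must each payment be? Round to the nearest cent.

PMT = 278500 / ( [1 − (1+0.082)^(−9)] / 0.082 ) = 278500 / 6.195266 = 44,953.6768

$44,953.68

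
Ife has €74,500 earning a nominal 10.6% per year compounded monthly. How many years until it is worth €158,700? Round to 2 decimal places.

Periodic rate i = 0.106/12 = 0.00883333.
n = ln(158700/74500) / ln(1+0.00883333) = ln(2.13020) / 0.008795 = 85.9870 months
= 85.9870/12 years

7.17 years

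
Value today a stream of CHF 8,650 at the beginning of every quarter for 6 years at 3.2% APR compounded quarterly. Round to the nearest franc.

CHF 189,711

With 4 periods per year: i = 0.008, n = 24.
PV = 8650 × [1 − (1+0.008)^(−24)] / 0.008 × (1+i) = 8650 × 21.931864 = 189,710.6264
Payments are at the start of each period, so multiply by (1+i).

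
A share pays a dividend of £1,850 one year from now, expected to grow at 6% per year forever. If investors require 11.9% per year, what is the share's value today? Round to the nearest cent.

PV = PMT / (i − g) = 1850 / (0.119 − 0.06) = 1850 / 0.059000 = 31,355.9322

£31,355.93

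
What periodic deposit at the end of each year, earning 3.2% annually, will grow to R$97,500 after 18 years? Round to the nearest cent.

PMT = 97500 / ( [(1+0.032)^18 − 1] / 0.032 ) = 97500 / 23.841497 = 4,089.5083

R$4,089.51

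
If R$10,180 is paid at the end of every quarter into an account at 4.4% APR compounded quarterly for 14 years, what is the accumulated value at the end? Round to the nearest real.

R$782,278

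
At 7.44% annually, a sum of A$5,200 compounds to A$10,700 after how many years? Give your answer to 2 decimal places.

10.06 years

n = ln(10700/5200) / ln(1+0.0744) = ln(2.05769) / 0.071762 = 10.0552 years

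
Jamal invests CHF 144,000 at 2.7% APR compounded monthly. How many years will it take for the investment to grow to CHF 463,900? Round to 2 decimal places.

43.38 years

Periodic rate i = 0.027/12 = 0.00225.
n = ln(463900/144000) / ln(1+0.00225) = ln(3.22153) / 0.002247 = 520.5206 months
= 520.5206/12 years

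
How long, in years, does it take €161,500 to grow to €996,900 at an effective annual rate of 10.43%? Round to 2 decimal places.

18.35 years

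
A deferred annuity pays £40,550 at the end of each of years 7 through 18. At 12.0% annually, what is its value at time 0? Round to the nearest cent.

£127,256.55

Value one period before first payment (t=6): 40550 × [1 − (1+0.12)^(−12)] / 0.12 = 40550 × 6.194374 = 251,181.8748
Discount back 6 years: 251,181.8748 × (1+0.12)^(−6) = 251,181.8748 × 0.506631 = 127,256.5549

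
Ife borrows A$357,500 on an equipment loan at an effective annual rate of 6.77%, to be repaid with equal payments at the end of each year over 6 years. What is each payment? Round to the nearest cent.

A$74,470.27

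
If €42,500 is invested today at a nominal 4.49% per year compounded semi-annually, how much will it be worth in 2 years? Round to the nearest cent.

With 2 periods per year: i = 0.02245, n = 4.
FV = 42,500 × (1 + 0.02245)^4 = 46,446.9550

€46,446.95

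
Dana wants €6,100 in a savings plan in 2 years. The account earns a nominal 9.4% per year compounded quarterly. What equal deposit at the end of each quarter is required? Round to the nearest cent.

€701.97

i = 0.094/4 = 0.0235 per quarter; n = 2·4 = 8.
PMT = 6100 / ( [(1+0.0235)^8 − 1] / 0.0235 ) = 6100 / 8.689852 = 701.9682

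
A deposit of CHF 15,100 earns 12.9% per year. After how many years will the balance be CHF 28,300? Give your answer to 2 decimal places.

5.18 years

n = ln(28300/15100) / ln(1+0.129) = ln(1.87417) / 0.121332 = 5.1772 years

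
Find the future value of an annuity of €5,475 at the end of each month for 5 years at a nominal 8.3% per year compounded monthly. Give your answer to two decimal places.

€405,447.22

With 12 periods per year: i = 0.00691667, n = 60.
FV = 5475 × [(1+0.00691667)^60 − 1] / 0.00691667 = 5475 × 74.054287 = 405,447.2211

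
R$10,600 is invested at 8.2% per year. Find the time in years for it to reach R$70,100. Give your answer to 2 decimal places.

23.97 years

n = ln(70100/10600) / ln(1+0.082) = ln(6.61321) / 0.078811 = 23.9696 years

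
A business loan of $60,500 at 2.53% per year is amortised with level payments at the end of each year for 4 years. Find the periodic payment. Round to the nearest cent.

Annuity-PV factor = 3.759257; PMT = 60500 / 3.759257 = 16,093.6053

$16,093.61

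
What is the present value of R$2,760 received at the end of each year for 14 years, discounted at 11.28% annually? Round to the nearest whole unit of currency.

PV = PMT · [1 − (1+i)^(−n)] / i = 2760 · 6.879833 = 18,988.3402

R$18,988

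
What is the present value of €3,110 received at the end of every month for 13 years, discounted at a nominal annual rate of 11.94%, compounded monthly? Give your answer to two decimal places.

€245,858.02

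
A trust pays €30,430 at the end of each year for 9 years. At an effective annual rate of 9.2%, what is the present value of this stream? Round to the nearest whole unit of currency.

PV = 30430 × [1 − (1+0.092)^(−9)] / 0.092 = 30430 × 5.946808 = 180,961.3641

€180,961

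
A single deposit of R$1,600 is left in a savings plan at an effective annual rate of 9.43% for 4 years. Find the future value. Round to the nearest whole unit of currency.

FV = 1,600 × (1 + 0.0943)^4 = 2,294.3812

R$2,294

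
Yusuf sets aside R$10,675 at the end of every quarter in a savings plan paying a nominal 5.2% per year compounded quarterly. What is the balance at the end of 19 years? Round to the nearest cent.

R$1,370,350.71

With 4 periods per year: i = 0.013, n = 76.
Accumulation factor s(76|0.013) = 128.370090; FV = 10675 × 128.370090 = 1,370,350.7144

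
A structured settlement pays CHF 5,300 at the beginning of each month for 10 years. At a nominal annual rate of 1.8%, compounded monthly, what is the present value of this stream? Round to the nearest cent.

CHF 582,519.67

i = 0.018/12 = 0.0015 per month; n = 10·12 = 120.
Annuity factor a(120|0.0015) × (1+i) = 109.909372; PV = 5300 × 109.909372 = 582,519.6711
Payments are at the start of each period, so multiply by (1+i).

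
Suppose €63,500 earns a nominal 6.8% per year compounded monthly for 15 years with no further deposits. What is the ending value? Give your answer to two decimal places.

With 12 periods per year: i = 0.00566667, n = 180.
63,500 × (1+0.00566667)^180 = 63,500 × 2.765222 = 175,591.5883

€175,591.59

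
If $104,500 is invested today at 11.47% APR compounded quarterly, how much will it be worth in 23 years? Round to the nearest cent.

$1,408,345.90

Periodic rate i = 0.1147/4 = 0.028675; n = 23 × 4 = 92 periods.
FV = PV·(1+i)^n = 104,500 × 13.476994 = 1,408,345.9010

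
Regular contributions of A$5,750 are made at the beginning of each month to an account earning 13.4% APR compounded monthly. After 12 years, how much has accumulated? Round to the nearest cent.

i = 0.134/12 = 0.0111667 per month; n = 12·12 = 144.
FV = 5750 × [(1+0.0111667)^144 − 1] / 0.0111667 × (1+i) = 5750 × 357.547209 = 2,055,896.4530
Payments are at the start of each period, so multiply by (1+i).

A$2,055,896.45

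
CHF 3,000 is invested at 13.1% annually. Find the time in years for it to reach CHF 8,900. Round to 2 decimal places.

n = ln(8900/3000) / ln(1+0.131) = ln(2.96667) / 0.123102 = 8.8336 years

8.83 years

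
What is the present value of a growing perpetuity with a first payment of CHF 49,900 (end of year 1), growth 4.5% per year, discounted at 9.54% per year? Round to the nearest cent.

CHF 990,079.37

PV = PMT / (i − g) = 49900 / (0.0954 − 0.045) = 49900 / 0.050400 = 990,079.3651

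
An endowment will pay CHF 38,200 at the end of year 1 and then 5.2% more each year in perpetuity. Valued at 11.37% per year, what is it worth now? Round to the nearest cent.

CHF 619,124.80

PV = PMT / (i − g) = 38200 / (0.1137 − 0.052) = 38200 / 0.061700 = 619,124.7974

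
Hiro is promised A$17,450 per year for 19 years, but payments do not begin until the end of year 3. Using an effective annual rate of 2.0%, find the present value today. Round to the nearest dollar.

A$262,965

Value one period before first payment (t=2): 17450 × [1 − (1+0.02)^(−19)] / 0.02 = 17450 × 15.678462 = 273,589.1621
PV₀ = 273,589.1621 / (1+0.02)^2 = 273,589.1621 / 1.040400 = 262,965.3615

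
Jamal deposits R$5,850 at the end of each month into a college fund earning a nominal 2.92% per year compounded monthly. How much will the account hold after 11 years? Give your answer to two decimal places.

R$909,338.75

With 12 periods per year: i = 0.00243333, n = 132.
FV = 5850 × [(1+0.00243333)^132 − 1] / 0.00243333 = 5850 × 155.442521 = 909,338.7495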